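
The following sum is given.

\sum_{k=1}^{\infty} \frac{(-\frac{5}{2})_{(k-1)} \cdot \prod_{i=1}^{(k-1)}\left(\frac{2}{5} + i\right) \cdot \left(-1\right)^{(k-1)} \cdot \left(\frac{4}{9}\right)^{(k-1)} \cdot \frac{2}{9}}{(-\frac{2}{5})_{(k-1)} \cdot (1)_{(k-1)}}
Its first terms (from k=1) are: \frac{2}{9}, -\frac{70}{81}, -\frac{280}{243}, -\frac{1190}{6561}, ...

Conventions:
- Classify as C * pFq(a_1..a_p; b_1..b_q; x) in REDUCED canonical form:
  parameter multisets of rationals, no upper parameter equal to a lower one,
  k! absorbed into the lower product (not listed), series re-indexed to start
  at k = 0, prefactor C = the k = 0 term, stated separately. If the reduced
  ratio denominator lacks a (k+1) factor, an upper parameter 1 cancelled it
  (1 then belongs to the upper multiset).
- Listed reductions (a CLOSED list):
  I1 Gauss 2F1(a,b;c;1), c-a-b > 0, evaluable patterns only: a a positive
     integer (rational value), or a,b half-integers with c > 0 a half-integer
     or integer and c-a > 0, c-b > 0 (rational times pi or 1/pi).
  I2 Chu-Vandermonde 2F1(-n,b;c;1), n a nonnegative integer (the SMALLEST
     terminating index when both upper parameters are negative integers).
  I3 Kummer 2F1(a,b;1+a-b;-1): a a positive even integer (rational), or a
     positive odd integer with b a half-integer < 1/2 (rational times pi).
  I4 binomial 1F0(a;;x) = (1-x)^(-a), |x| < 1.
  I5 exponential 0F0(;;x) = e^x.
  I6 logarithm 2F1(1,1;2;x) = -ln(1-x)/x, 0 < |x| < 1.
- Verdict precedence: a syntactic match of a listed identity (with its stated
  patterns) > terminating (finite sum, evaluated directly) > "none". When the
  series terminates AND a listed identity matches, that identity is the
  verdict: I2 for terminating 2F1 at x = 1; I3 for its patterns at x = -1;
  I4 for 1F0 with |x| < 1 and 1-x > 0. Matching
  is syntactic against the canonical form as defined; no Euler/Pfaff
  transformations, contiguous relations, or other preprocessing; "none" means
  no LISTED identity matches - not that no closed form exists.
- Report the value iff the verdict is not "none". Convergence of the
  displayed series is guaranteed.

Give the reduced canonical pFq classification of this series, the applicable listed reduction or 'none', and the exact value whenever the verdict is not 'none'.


Canonical form: C = \frac{2}{9} times 2F1 with upper {-\frac{5}{2}, \frac{7}{5}}, lower {-\frac{2}{5}}, x = -\frac{4}{9}. Verdict: none. No listed pattern accepts 2F1(-\frac{5}{2}, \frac{7}{5}; -\frac{2}{5}; -\frac{4}{9}).

First insight: t_0 being \frac{2}{9}, (1)_k (C = 2/9, x = -4/9) is k! itself.
Adjacent-term ratio: r(k) = -\frac{4}{9} * (k-\frac{5}{2}) (k+\frac{7}{5}) / [(k-\frac{2}{5}) (k+1)] ; factor over Q: parameters, x = -\frac{4}{9}, and C = \frac{2}{9}.


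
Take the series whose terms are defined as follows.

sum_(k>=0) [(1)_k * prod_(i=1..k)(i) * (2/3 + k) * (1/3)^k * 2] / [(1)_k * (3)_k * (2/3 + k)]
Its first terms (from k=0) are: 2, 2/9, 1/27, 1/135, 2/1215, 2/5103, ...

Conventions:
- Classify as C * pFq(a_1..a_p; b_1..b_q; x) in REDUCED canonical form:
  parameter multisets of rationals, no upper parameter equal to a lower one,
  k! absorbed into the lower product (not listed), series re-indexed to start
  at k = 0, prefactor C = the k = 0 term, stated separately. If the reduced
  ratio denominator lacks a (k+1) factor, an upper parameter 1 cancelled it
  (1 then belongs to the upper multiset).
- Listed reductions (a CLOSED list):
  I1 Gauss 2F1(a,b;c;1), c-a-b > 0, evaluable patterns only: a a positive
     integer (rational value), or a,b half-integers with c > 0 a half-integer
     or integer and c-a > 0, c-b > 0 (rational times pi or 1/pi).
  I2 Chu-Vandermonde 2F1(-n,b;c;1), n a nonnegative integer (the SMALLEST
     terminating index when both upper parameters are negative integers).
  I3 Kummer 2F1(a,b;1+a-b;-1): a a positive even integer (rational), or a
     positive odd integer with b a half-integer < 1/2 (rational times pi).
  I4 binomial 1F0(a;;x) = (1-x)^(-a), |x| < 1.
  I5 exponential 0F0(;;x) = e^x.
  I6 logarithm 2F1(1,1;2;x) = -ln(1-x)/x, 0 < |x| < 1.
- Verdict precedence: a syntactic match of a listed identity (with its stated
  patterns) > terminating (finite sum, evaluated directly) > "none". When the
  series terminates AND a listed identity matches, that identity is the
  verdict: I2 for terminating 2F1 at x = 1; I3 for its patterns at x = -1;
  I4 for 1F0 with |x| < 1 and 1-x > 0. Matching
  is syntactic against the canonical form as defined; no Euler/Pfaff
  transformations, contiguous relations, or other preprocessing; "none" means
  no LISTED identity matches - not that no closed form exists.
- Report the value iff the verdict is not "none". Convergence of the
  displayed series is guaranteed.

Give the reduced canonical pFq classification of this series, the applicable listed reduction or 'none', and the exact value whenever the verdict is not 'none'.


Canonical form: C = 2 times 2F1 with upper {1, 1}, lower {3}, x = 1/3. Verdict: no listed reduction: x = 1/3 and upper {1, 1} fail every I1-I6 pattern.

Key step: x = (1/3) and k + 2/3 divides numerator and denominator alike; C = 2, x = 1/3 after cancelling.
Step ratio: r(k) = (1/3) * (k+1) (k+1) / [(k+3) (k+1)] - rational in k, leading ratio (1/3); with t_0 = 2, classification follows.


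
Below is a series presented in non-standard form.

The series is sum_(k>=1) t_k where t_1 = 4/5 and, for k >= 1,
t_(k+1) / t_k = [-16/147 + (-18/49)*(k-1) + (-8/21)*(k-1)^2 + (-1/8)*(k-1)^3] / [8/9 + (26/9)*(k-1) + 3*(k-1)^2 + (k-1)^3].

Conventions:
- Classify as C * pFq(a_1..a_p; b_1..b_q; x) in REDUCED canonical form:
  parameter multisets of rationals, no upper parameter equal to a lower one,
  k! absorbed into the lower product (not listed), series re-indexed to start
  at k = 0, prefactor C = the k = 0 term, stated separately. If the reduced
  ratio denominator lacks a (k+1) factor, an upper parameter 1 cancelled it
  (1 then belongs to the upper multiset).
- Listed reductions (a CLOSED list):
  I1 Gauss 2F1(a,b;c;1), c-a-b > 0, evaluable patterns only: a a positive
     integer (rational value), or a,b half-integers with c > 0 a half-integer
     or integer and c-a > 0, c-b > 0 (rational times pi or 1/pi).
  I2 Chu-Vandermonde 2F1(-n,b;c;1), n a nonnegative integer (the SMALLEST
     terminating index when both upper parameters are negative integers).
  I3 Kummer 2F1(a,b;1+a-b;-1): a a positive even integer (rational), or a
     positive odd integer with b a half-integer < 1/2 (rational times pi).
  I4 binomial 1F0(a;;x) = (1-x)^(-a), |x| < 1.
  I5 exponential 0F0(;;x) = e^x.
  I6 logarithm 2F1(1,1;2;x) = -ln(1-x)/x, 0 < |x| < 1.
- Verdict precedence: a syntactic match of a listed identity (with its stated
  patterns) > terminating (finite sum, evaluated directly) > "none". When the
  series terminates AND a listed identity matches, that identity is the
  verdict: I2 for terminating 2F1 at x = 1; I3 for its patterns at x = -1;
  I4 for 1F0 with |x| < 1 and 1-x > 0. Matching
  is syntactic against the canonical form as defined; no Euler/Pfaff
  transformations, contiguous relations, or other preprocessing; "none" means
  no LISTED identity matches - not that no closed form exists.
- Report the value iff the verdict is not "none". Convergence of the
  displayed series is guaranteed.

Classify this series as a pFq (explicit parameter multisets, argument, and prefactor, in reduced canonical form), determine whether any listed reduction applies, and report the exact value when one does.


With C = 4/5: the canonical form is 2F1(4/7, 8/7; 2/3; -1/8). Verdict: none - at argument -1/8 the multisets {4/7, 8/7} ; {2/3} match no listed identity.

Key observation: with t_0 = 4/5, factor the ratio over Q (C = 4/5, x = -1/8): negated roots = parameters.
Consecutive-term ratio: r(k) = (-1/8) * (k+4/7) (k+8/7) / [(k+2/3) (k+1)] ; factor over Q: parameters, x = (-1/8), and C = 4/5.


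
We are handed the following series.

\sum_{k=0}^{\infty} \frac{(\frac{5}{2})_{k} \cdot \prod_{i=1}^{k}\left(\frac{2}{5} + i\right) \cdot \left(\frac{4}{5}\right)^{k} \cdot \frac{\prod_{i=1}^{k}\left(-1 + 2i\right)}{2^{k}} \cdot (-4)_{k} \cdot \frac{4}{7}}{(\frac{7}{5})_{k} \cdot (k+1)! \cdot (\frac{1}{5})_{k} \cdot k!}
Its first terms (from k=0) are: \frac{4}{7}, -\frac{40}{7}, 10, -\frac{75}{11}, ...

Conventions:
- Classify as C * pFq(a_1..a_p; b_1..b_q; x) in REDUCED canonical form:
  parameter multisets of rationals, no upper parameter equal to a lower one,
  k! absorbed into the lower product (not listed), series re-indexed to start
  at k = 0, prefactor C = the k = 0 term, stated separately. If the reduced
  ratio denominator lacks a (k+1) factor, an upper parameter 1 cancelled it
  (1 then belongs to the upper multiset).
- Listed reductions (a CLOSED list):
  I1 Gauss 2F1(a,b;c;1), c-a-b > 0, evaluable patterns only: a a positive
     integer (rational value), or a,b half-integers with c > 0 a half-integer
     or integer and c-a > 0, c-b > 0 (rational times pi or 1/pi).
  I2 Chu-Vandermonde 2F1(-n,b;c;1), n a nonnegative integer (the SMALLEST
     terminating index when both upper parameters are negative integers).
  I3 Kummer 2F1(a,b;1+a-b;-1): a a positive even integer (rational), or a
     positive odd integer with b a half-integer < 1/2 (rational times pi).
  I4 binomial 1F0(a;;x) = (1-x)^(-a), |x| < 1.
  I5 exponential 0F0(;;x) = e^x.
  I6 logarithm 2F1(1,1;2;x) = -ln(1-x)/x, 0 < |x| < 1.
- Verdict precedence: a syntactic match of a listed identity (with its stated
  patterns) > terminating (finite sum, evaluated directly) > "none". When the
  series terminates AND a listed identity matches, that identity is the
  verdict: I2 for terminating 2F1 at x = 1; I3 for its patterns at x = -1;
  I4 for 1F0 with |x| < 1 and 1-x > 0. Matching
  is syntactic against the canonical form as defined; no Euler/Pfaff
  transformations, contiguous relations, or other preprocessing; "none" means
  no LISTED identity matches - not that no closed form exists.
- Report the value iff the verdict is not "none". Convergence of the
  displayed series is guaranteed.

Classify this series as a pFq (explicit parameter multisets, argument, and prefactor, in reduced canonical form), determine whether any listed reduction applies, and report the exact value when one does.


Prefactor \frac{4}{7}, argument \frac{4}{5}: 3F2 with upper {-4, \frac{1}{2}, \frac{5}{2}} over lower {\frac{1}{5}, 2}. Verdict: terminating. With -4 upstairs the series is a 5-term polynomial sum; evaluated term by term. Sum: -\frac{1579}{4928}.

Key step: from the first term \frac{4}{7}: the parameter 7/5 appears in both the upper and lower lists and cancels.
Consecutive-term ratio: r(k) = \frac{4}{5} * (k-4) (k+\frac{1}{2}) (k+\frac{5}{2}) / [(k+\frac{1}{5}) (k+2) (k+1)] - poly over poly, x = \frac{4}{5} from leading terms; C = \frac{4}{7} at k = 0.


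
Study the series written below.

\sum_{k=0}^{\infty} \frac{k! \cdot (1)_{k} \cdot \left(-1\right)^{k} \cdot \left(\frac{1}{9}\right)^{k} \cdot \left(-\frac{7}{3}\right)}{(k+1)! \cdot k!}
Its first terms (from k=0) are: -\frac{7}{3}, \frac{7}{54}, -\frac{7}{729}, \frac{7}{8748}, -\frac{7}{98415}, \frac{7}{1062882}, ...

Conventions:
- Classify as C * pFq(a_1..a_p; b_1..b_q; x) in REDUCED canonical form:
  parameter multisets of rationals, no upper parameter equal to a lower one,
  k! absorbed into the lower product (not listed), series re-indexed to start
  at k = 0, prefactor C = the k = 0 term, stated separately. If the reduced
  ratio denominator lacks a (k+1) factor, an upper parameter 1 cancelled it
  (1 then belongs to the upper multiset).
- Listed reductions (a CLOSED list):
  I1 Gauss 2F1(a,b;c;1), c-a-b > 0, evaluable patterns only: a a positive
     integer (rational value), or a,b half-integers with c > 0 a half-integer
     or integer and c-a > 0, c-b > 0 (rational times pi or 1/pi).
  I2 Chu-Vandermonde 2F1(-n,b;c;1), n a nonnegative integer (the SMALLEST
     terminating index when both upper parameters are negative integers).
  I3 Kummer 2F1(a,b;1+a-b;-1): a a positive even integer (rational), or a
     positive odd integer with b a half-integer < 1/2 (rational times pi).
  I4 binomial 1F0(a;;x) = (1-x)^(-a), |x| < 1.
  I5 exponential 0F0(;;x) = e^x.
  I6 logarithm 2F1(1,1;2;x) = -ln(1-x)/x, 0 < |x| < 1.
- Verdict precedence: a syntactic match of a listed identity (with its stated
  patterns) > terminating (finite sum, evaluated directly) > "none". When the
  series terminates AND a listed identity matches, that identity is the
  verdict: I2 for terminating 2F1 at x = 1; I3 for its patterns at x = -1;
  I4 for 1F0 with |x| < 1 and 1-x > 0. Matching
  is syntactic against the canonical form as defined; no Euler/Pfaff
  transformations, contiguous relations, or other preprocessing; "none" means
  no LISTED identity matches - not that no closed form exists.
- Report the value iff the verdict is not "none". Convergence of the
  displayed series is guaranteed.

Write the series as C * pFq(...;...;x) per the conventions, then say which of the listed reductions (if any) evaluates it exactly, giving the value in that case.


At argument -\frac{1}{9}: a 2F1 with upper {1, 1}, lower {2}, scaled by C = -\frac{7}{3}. Verdict: this is the logarithmic series (I6) (the logarithm: parameters (1,1;2), x = -\frac{1}{9}). Its exact value is \left(-21\right) \cdot \ln\left(\frac{10}{9}\right).

Structural cue: from the first term -\frac{7}{3}: the denominator's factorial ratio (C = -7/3, x = -1/9) is a lower Pochhammer.
Ratio: r(k) = -\frac{1}{9} * (k+1) (k+1) / [(k+2) (k+1)] - poly over poly, x = -\frac{1}{9} from leading terms; C = -\frac{7}{3} at k = 0.


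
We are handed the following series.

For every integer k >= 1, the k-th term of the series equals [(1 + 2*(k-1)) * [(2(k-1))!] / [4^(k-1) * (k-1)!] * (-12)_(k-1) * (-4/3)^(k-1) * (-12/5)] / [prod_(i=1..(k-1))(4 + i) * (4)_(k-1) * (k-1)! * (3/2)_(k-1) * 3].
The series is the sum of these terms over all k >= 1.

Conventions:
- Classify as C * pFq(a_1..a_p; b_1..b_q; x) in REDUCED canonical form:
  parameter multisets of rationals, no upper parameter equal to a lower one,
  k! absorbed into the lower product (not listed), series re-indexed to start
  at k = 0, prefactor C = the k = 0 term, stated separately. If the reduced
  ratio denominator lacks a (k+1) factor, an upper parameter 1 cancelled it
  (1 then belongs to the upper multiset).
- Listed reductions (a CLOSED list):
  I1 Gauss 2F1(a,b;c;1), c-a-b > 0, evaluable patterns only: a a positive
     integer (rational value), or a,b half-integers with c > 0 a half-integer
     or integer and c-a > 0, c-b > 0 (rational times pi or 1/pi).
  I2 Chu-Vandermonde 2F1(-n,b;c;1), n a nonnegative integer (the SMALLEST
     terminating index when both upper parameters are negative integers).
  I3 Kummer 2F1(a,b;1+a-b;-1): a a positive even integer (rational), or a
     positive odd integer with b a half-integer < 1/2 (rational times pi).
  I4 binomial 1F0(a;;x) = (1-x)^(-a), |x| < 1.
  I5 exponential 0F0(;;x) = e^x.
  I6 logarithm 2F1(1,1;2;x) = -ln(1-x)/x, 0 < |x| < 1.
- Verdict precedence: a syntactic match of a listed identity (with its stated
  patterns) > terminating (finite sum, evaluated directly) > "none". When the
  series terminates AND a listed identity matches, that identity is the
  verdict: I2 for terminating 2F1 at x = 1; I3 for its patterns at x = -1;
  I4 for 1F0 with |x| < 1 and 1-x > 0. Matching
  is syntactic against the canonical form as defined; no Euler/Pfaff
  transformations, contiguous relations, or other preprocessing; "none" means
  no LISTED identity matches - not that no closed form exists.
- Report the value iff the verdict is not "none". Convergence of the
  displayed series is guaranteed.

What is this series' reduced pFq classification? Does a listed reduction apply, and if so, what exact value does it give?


Prefactor -4/5, argument -4/3: 1F2 with upper {-12} over lower {4, 5}. Verdict: terminating - the sum ends at index 12 because -12 is a negative integer; exact evaluation follows. Value: -14943717282494632003852/9259307706457949765625.

The tell: from the first term -4/5: the (2k+1) factor (prefactor -4/5) shifts (1/2)_k to (3/2)_k.
Term ratio: r(k) = (-4/3) * (k-12) / [(k+4) (k+5) (k+1)] - rational in k, leading ratio (-4/3); with t_0 = -4/5, classification follows.


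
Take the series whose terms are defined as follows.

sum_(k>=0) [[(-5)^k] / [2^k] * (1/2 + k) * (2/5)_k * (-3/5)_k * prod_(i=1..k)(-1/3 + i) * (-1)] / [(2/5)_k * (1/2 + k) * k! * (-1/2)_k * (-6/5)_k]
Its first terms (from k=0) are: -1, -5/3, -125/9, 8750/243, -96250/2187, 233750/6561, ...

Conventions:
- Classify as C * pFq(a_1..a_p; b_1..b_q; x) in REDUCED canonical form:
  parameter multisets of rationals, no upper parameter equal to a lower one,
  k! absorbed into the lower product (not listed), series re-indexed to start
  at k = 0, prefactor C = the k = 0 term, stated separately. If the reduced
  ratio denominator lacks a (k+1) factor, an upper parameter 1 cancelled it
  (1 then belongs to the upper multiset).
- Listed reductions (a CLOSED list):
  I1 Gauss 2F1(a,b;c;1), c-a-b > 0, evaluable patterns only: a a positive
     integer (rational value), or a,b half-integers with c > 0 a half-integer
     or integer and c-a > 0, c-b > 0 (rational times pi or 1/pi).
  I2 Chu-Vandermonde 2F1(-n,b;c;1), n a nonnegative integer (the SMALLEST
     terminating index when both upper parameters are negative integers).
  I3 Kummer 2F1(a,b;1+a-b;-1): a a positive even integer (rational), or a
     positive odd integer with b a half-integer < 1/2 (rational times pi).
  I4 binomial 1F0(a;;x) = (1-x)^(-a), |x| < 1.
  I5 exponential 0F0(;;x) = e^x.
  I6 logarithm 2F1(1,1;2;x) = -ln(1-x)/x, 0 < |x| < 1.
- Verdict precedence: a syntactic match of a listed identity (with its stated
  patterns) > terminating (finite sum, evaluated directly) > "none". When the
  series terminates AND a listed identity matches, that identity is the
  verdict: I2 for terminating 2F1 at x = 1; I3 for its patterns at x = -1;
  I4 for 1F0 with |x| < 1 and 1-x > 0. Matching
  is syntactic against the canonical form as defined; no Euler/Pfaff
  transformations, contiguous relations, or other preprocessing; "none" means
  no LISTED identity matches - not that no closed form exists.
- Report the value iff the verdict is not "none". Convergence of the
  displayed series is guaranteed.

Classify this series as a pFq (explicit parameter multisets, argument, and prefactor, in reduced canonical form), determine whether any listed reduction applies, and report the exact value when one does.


First insight: t_0 = -1 here, and the two geometric factors (C = -1, x = -5/2) combine into one argument.
Step ratio: r(k) = (-5/2) * (k-3/5) (k+2/3) / [(k-6/5) (k-1/2) (k+1)] ; factor over Q: parameters, x = (-5/2), and C = -1.

Prefactor -1, argument -5/2: 2F2 with upper {-3/5, 2/3} over lower {-6/5, -1/2}. Verdict: no listed reduction: x = -5/2 and upper {-3/5, 2/3} fail every I1-I6 pattern.


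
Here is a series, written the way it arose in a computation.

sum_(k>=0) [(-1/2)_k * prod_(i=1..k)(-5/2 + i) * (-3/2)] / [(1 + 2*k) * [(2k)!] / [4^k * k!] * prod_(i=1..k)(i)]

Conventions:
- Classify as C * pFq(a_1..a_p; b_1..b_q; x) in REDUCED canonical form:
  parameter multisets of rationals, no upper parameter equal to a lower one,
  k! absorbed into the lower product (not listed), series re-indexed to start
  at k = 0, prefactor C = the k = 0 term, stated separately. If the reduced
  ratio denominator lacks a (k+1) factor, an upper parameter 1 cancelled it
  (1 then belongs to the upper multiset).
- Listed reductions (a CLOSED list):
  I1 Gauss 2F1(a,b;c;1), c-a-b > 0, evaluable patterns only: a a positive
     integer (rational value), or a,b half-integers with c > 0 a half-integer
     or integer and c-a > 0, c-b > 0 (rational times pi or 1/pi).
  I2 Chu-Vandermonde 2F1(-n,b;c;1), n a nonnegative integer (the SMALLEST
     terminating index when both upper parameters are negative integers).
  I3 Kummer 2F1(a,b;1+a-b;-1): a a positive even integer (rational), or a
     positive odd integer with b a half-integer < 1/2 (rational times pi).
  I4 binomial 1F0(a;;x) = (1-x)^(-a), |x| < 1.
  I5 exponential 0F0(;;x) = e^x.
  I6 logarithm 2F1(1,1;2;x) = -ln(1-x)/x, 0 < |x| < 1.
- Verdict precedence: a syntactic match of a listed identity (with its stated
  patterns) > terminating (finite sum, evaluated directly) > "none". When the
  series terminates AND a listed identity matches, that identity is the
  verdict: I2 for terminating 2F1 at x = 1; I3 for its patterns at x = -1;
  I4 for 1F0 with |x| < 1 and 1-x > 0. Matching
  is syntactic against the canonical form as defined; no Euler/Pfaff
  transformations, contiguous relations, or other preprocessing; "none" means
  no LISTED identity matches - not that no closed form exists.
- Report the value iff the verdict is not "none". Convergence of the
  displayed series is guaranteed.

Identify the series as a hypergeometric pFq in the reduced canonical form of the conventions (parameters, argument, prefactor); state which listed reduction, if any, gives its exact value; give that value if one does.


Reduced: x = 1, 2F1, upper = {-3/2, -1/2}, lower = {3/2}, C = -3/2. Verdict: Gauss (I1, half-integer pattern) fires (x = 1; upper {-3/2, -1/2} half-integers, c = 3/2 in the evaluable pattern). Sum: (-45/64) * pi.

Key step: with t_0 = -3/2, the lower (2k+1) factor (prefactor -3/2) shifts a half-integer Pochhammer.
Consecutive-term ratio: r(k) = 1 * (k-3/2) (k-1/2) / [(k+3/2) (k+1)] - rational in k, leading ratio 1; with t_0 = -3/2, classification follows.


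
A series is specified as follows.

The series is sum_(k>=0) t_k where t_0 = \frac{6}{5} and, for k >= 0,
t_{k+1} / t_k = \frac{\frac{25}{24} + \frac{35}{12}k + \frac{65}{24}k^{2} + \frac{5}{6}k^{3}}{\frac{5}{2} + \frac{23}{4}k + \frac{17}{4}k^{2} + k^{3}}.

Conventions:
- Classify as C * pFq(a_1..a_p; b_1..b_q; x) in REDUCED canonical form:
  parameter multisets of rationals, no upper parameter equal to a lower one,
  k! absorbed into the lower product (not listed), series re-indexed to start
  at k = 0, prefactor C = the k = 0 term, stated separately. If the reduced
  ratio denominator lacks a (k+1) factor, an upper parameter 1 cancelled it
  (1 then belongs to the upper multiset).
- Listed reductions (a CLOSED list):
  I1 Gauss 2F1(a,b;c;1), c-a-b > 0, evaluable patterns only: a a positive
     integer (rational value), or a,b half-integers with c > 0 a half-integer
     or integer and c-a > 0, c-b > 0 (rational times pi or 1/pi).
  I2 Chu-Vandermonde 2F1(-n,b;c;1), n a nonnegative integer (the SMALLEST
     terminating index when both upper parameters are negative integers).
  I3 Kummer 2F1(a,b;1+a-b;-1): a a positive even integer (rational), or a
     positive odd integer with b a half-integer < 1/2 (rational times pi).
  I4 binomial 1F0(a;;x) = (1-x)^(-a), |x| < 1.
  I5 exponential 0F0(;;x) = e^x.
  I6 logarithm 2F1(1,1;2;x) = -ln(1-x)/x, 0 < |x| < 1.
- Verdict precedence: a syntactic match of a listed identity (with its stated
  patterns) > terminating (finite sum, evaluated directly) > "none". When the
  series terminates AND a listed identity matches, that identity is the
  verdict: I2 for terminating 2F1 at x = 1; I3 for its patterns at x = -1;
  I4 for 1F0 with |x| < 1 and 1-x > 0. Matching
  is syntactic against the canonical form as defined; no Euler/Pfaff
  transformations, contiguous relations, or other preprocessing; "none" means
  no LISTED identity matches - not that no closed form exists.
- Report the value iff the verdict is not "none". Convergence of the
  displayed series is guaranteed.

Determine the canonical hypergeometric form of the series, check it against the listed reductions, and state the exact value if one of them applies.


The series (x = \frac{5}{6}) is 2F1: upper {1, 1}, lower {2}, prefactor \frac{6}{5}. Verdict: the I6 logarithm reduction matches (the logarithm: parameters (1,1;2), x = \frac{5}{6}). Sum: \left(-\frac{36}{25}\right) \cdot \ln\left(\frac{1}{6}\right).

Key step: x = \frac{5}{6} and the parameter 5/4 appears in both the upper and lower lists and cancels.
Term ratio: r(k) = \frac{5}{6} * (k+1) (k+1) / [(k+2) (k+1)] - rational in k. x = \frac{5}{6}; t_0 = \frac{6}{5}; negate the roots.


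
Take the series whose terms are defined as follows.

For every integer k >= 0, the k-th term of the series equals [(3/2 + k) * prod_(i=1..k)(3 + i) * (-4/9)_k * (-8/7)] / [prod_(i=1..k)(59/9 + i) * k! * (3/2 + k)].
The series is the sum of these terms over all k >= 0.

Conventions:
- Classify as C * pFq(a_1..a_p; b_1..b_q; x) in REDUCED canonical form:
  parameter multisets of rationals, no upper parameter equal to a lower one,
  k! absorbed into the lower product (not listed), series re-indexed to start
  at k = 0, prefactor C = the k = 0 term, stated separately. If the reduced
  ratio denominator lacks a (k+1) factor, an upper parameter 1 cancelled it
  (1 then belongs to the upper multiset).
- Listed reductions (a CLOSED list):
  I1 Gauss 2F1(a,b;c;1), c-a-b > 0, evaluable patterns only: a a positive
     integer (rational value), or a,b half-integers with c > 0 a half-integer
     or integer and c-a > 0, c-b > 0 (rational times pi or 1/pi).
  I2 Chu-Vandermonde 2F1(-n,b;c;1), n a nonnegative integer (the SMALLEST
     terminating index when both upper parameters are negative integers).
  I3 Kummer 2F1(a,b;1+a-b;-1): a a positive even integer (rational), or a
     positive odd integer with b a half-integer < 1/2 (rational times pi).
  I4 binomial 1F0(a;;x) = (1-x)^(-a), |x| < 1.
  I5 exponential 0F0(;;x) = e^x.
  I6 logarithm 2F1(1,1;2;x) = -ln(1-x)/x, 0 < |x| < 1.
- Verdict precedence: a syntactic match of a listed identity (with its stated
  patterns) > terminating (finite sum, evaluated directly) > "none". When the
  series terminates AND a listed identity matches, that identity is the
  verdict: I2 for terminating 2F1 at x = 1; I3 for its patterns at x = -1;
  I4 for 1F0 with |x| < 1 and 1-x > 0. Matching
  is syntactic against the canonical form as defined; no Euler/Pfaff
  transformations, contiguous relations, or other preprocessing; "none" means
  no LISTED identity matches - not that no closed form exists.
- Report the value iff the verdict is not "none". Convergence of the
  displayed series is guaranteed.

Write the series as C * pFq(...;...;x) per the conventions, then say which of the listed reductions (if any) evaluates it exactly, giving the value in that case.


The series (x = 1) is 2F1: upper {-4/9, 4}, lower {68/9}, prefactor -8/7. Verdict (x = 1): Gauss's theorem (I1) applies (x = 1: the Gamma ratio telescopes since c-a-b = 4 > 0 and a = 4 in Z>0). Hence: -774080/964467.

Structural cue: with t_0 = -8/7, the lower running product (C = -8/7) is a rising factorial.
Consecutive-term ratio: r(k) = 1 * (k-4/9) (k+4) / [(k+68/9) (k+1)] - rational; roots negated = parameters, x = 1, C = -8/7.


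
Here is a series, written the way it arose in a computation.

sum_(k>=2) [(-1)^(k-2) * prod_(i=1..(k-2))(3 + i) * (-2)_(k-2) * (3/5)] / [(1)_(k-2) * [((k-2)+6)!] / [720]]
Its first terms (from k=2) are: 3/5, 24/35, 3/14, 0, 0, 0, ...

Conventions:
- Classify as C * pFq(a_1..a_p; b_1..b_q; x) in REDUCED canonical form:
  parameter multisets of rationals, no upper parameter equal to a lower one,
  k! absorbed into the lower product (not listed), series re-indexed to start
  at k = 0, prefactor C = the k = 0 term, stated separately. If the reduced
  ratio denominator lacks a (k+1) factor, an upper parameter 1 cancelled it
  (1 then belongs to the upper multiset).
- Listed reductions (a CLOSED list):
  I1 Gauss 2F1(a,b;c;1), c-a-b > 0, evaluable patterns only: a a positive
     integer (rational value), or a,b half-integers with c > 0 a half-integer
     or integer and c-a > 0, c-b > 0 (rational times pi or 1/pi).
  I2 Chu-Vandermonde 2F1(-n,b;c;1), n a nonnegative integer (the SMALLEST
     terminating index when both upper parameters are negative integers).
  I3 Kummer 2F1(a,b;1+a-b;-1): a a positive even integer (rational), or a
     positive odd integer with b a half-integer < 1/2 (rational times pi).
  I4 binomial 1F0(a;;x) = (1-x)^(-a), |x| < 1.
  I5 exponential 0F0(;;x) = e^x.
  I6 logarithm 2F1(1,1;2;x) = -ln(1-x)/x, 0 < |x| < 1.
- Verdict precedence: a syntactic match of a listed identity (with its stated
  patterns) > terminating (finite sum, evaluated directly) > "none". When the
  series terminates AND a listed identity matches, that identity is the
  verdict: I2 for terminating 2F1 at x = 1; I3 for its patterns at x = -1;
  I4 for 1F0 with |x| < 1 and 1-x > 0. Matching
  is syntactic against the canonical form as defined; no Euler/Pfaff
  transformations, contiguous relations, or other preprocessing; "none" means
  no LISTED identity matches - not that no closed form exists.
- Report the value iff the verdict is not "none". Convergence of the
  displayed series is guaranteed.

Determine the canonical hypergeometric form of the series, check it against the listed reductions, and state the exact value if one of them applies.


The series (x = -1) is 2F1: upper {-2, 4}, lower {7}, prefactor 3/5. Verdict: Kummer (I3) applies (x = -1; c = 7 equals 1+a-b for upper {-2, 4}: listed pattern). Its exact value is 3/2.

Key step: from the first term 3/5: (1)_k (prefactor 3/5) is k! itself.
Consecutive-term ratio: r(k) = (-1) * (k-2) (k+4) / [(k+7) (k+1)] - rational in k, leading ratio (-1); with t_0 = 3/5, classification follows.


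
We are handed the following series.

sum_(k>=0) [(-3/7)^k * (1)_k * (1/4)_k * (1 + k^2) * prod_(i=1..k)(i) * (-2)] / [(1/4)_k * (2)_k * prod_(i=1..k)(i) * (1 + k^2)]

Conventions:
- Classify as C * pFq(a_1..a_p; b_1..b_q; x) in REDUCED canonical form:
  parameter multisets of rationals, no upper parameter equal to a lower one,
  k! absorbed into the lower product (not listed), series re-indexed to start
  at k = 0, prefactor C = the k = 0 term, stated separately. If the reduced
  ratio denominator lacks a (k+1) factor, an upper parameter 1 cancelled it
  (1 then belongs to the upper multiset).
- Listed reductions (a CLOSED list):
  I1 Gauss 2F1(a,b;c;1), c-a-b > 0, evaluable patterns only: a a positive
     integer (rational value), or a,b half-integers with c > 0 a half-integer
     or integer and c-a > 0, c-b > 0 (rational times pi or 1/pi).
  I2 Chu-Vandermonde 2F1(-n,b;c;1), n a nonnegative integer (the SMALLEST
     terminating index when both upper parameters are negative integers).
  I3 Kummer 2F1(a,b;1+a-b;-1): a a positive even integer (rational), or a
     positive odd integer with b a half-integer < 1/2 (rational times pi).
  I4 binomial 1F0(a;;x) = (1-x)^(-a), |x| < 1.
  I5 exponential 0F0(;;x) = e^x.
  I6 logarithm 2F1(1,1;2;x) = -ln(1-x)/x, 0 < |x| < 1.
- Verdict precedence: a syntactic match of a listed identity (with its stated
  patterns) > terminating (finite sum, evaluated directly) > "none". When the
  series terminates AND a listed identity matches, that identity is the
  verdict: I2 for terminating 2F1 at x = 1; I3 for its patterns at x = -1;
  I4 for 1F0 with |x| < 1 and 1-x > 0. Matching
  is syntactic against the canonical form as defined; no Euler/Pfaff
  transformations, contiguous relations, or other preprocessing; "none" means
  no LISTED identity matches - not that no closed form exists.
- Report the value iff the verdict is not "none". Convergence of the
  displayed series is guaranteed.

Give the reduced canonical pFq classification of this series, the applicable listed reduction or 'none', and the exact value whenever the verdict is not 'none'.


Prefactor -2, argument -3/7: 2F1 with upper {1, 1} over lower {2}. Verdict: the I6 logarithm reduction fires (the logarithm: parameters (1,1;2), x = -3/7). Hence: (-14/3) * ln(10/7).

Key step: t_0 being -2, the running product (C = -2) telescopes to a rising factorial.
Term ratio: r(k) = (-3/7) * (k+1) (k+1) / [(k+2) (k+1)] - rational in k, leading ratio (-3/7); with t_0 = -2, classification follows.


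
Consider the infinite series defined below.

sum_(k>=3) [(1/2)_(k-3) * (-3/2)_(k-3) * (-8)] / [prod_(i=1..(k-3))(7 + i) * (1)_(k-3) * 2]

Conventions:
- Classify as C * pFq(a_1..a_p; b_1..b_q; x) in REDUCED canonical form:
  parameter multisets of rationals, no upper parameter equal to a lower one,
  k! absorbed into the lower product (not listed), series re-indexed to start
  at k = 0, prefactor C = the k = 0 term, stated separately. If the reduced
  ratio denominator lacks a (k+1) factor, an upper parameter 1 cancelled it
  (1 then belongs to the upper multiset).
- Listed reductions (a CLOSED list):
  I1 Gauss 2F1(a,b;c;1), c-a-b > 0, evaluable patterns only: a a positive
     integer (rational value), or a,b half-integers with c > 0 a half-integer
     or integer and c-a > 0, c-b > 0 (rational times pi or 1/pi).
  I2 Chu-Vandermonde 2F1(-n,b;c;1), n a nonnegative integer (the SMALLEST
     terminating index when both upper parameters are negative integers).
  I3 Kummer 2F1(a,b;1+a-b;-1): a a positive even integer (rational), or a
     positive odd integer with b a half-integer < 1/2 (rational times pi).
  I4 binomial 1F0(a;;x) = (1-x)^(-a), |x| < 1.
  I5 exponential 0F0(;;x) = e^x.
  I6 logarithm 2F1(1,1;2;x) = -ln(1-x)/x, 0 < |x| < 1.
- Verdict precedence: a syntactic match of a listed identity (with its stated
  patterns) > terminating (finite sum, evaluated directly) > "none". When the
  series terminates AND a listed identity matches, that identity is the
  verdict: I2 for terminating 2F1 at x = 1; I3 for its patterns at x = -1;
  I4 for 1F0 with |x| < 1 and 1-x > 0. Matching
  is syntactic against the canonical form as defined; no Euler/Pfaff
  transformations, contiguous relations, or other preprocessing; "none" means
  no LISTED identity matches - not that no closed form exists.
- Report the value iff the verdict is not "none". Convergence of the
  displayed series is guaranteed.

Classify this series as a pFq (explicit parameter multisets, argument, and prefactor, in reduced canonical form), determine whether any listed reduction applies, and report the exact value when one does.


This is -4 * 2F1(-3/2, 1/2; 8; 1) in reduced canonical form. Verdict: the half-integer Gauss pattern (I1) applies (x = 1; upper {-3/2, 1/2} half-integers, c = 8 in the evaluable pattern). Value: (-536870912/46930455) / pi.

Key step: with t_0 = -4, (1)_k (C = -4) is k! itself.
Consecutive-term ratio: r(k) = 1 * (k-3/2) (k+1/2) / [(k+8) (k+1)] - rational in k, leading ratio 1; with t_0 = -4, classification follows.


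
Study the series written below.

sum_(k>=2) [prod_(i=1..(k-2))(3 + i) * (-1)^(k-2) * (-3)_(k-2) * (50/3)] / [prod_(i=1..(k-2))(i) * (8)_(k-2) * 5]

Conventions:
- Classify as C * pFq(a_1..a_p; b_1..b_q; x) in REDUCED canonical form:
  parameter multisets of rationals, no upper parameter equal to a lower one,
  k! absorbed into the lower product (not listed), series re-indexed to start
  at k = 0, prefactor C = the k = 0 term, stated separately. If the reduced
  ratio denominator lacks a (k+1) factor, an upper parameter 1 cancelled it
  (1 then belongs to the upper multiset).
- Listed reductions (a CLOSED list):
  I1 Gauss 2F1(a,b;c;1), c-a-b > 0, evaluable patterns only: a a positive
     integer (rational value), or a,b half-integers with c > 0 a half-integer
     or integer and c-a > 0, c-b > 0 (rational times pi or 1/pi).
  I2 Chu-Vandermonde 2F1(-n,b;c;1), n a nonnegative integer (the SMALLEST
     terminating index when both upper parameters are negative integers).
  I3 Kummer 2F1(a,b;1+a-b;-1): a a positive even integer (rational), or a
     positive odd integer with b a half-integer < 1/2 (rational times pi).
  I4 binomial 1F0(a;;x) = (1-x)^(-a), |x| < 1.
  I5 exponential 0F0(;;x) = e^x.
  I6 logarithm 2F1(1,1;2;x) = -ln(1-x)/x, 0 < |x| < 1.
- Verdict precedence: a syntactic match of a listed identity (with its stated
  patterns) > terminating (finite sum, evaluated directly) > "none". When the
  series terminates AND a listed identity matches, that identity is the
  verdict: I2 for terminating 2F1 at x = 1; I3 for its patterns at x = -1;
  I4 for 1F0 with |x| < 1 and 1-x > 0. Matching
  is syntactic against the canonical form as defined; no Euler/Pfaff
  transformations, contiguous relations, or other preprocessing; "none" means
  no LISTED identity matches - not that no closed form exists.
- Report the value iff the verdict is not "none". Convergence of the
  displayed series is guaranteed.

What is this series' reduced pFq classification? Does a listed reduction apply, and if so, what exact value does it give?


Classification (C = 10/3): 2F1 with upper {-3, 4}, lower {8}, argument x = -1. Verdict (x = -1): Kummer's theorem (I3) applies (x = -1; c = 8 equals 1+a-b for upper {-3, 4}: listed pattern). Value: 35/3.

Structural cue: from the first term 10/3: the product of the first k integers (prefactor 10/3) is k!.
Ratio: r(k) = (-1) * (k-3) (k+4) / [(k+8) (k+1)] - poly over poly, x = (-1) from leading terms; C = 10/3 at k = 0.


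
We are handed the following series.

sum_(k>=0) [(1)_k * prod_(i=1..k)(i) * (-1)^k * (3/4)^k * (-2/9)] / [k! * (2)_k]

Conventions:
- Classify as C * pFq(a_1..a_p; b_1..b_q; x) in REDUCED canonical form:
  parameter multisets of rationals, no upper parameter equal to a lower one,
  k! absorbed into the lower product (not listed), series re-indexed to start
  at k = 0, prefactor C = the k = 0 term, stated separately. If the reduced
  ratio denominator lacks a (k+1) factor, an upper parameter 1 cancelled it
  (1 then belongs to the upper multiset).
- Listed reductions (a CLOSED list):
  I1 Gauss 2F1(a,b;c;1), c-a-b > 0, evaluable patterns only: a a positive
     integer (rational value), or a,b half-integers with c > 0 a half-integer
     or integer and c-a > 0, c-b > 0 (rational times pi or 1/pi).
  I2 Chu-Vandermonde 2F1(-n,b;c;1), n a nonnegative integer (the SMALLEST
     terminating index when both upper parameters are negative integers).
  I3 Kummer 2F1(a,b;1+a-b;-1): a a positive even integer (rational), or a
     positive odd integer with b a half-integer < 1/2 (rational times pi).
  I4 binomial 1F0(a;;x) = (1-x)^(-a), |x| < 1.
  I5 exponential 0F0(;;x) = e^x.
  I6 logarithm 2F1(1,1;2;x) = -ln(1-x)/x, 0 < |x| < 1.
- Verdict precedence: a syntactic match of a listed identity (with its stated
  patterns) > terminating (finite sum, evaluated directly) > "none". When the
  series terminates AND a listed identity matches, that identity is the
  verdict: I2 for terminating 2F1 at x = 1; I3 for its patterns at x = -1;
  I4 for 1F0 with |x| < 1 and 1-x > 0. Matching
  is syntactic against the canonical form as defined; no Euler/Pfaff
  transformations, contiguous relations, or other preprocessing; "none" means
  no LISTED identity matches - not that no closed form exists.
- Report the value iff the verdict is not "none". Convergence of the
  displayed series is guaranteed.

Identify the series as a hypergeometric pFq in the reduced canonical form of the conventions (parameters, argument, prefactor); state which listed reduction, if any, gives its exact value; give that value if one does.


Canonical form: C = -2/9 times 2F1 with upper {1, 1}, lower {2}, x = -3/4. Verdict at x = -3/4: the I6 logarithm reduction matches (the logarithm: parameters (1,1;2), x = -3/4). Hence: (-8/27) * ln(7/4).

The tell: from the first term -2/9: the running product (prefactor -2/9) telescopes to a rising factorial.
Ratio: r(k) = (-3/4) * (k+1) (k+1) / [(k+2) (k+1)] - rational in k. x = (-3/4); t_0 = -2/9; negate the roots.


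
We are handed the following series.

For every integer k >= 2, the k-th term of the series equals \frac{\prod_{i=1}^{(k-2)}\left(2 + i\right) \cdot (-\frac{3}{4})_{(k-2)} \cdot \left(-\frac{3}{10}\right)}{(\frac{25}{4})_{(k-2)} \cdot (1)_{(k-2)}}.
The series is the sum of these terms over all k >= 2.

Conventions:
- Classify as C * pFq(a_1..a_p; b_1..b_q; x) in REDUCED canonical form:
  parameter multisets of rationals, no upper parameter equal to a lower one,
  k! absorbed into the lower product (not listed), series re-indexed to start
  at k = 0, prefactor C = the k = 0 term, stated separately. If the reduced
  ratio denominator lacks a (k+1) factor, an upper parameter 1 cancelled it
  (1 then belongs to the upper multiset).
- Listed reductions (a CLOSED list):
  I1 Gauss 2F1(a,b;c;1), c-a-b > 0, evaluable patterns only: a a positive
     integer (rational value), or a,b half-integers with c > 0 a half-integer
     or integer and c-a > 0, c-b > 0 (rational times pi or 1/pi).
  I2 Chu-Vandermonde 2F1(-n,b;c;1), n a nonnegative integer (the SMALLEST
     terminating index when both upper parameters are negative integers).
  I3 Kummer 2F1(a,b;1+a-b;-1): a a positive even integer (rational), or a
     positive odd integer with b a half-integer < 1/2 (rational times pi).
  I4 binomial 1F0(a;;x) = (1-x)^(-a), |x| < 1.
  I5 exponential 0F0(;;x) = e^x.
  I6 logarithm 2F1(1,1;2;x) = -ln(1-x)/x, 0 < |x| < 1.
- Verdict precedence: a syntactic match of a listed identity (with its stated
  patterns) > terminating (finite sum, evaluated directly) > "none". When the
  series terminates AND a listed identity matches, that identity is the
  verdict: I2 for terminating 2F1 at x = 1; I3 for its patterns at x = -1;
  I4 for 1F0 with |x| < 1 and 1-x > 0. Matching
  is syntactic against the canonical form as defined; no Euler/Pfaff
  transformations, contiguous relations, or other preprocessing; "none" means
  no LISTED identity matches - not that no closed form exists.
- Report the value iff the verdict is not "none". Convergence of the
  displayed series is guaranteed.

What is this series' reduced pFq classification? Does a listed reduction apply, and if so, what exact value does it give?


This is -\frac{3}{10} * 2F1(-\frac{3}{4}, 3; \frac{25}{4}; 1) in reduced canonical form. Verdict: Gauss (I1, integer-parameter pattern) matches (x = 1: the Gamma ratio telescopes since c-a-b = 4 > 0 and a = 3 in Z>0). Exact value: -\frac{4641}{25600}.

Key step: t_0 being -\frac{3}{10}, (1)_k (C = -3/10, x = 1) is k! itself.
Step ratio: r(k) = 1 * (k-\frac{3}{4}) (k+3) / [(k+\frac{25}{4}) (k+1)] - rational in k, leading ratio 1; with t_0 = -\frac{3}{10}, classification follows.
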